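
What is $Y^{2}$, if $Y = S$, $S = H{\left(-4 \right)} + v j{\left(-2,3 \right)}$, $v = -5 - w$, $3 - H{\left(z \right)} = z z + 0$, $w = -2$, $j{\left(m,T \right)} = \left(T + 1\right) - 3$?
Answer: $256$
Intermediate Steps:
$j{\left(m,T \right)} = -2 + T$ ($j{\left(m,T \right)} = \left(1 + T\right) - 3 = -2 + T$)
$H{\left(z \right)} = 3 - z^{2}$ ($H{\left(z \right)} = 3 - \left(z z + 0\right) = 3 - \left(z^{2} + 0\right) = 3 - z^{2}$)
$v = -3$ ($v = -5 - -2 = -5 + 2 = -3$)
$S = -16$ ($S = \left(3 - \left(-4\right)^{2}\right) - 3 \left(-2 + 3\right) = \left(3 - 16\right) - 3 = -13 - 3 = -16$)
$Y = -16$
$Y^{2} = \left(-16\right)^{2} = 256$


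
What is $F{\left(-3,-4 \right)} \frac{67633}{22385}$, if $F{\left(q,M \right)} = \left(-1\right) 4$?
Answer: $- \frac{270532}{22385} \approx -12.085$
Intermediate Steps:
$F{\left(q,M \right)} = -4$
$F{\left(-3,-4 \right)} \frac{67633}{22385} = - 4 \cdot \frac{67633}{22385} = - 4 \cdot 67633 \cdot \frac{1}{22385} = \left(-4\right) \frac{67633}{22385} = - \frac{270532}{22385}$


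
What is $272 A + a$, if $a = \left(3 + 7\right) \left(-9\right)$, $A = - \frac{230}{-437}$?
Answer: $\frac{1010}{19} \approx 53.158$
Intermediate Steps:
$A = \frac{10}{19}$ ($A = \left(-230\right) \left(- \frac{1}{437}\right) = \frac{10}{19} \approx 0.52632$)
$a = -90$ ($a = 10 \left(-9\right) = -90$)
$272 A + a = 272 \cdot \frac{10}{19} - 90 = \frac{2720}{19} - 90 = \frac{1010}{19}$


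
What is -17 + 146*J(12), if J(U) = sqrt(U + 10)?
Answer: -17 + 146*sqrt(22) ≈ 667.80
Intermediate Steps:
J(U) = sqrt(10 + U)
-17 + 146*J(12) = -17 + 146*sqrt(10 + 12) = -17 + 146*sqrt(22)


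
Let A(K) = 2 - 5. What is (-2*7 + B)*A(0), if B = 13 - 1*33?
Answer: 102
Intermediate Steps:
A(K) = -3
B = -20 (B = 13 - 33 = -20)
(-2*7 + B)*A(0) = (-2*7 - 20)*(-3) = (-14 - 20)*(-3) = -34*(-3) = 102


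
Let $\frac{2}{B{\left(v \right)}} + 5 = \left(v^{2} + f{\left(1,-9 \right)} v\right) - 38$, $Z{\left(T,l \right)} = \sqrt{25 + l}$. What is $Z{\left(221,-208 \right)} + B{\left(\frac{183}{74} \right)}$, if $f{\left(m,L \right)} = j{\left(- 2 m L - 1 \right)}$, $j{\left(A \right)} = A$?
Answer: $\frac{10952}{28235} + i \sqrt{183} \approx 0.38789 + 13.528 i$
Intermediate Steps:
$f{\left(m,L \right)} = -1 - 2 L m$ ($f{\left(m,L \right)} = - 2 m L - 1 = - 2 L m - 1 = -1 - 2 L m$)
$B{\left(v \right)} = \frac{2}{-43 + v^{2} + 17 v}$ ($B{\left(v \right)} = \frac{2}{-5 - \left(38 - v^{2} - \left(-1 - \left(-18\right) 1\right) v\right)} = \frac{2}{-5 - \left(38 - v^{2} - \left(-1 + 18\right) v\right)} = \frac{2}{-5 - \left(38 - v^{2} - 17 v\right)} = \frac{2}{-5 + \left(-38 + v^{2} + 17 v\right)} = \frac{2}{-43 + v^{2} + 17 v}$)
$Z{\left(221,-208 \right)} + B{\left(\frac{183}{74} \right)} = \sqrt{25 - 208} + \frac{2}{-43 + \left(\frac{183}{74}\right)^{2} + 17 \cdot \frac{183}{74}} = \sqrt{-183} + \frac{2}{-43 + \left(183 \cdot \frac{1}{74}\right)^{2} + 17 \cdot 183 \cdot \frac{1}{74}} = i \sqrt{183} + \frac{2}{-43 + \left(\frac{183}{74}\right)^{2} + 17 \cdot \frac{183}{74}} = i \sqrt{183} + \frac{2}{-43 + \frac{33489}{5476} + \frac{3111}{74}} = i \sqrt{183} + \frac{2}{\frac{28235}{5476}} = i \sqrt{183} + 2 \cdot \frac{5476}{28235} = i \sqrt{183} + \frac{10952}{28235} = \frac{10952}{28235} + i \sqrt{183}$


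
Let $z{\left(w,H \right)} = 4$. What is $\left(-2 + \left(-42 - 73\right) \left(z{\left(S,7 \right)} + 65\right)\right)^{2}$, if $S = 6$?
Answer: $62995969$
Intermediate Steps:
$\left(-2 + \left(-42 - 73\right) \left(z{\left(S,7 \right)} + 65\right)\right)^{2} = \left(-2 + \left(-42 - 73\right) \left(4 + 65\right)\right)^{2} = \left(-2 - 7935\right)^{2} = \left(-7937\right)^{2} = 62995969$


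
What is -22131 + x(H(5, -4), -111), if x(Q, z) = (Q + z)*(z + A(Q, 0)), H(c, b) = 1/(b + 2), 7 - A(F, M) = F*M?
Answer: -10535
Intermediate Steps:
A(F, M) = 7 - F*M
H(c, b) = 1/(2 + b)
x(Q, z) = (7 + z)*(Q + z) (x(Q, z) = (Q + z)*(z + (7 - 1*Q*0)) = (Q + z)*(z + (7 + 0)) = (Q + z)*(z + 7) = (Q + z)*(7 + z) = (7 + z)*(Q + z))
-22131 + x(H(5, -4), -111) = -22131 + ((-111)**2 + 7/(2 - 4) + 7*(-111) - 111/(2 - 4)) = -22131 + (12321 + 7/(-2) - 777 - 111/(-2)) = -22131 + (12321 + 7*(-1/2) - 777 - 1/2*(-111)) = -22131 + (12321 - 7/2 - 777 + 111/2) = -22131 + 11596 = -10535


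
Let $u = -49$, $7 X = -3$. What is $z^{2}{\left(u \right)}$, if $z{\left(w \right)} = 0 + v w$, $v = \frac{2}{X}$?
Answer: $\frac{470596}{9} \approx 52288.0$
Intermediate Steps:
$X = - \frac{3}{7}$ ($X = \frac{1}{7} \left(-3\right) = - \frac{3}{7} \approx -0.42857$)
$v = - \frac{14}{3}$ ($v = \frac{2}{- \frac{3}{7}} = 2 \left(- \frac{7}{3}\right) = - \frac{14}{3} \approx -4.6667$)
$z{\left(w \right)} = - \frac{14 w}{3}$ ($z{\left(w \right)} = 0 - \frac{14 w}{3} = - \frac{14 w}{3}$)
$z^{2}{\left(u \right)} = \left(\left(- \frac{14}{3}\right) \left(-49\right)\right)^{2} = \left(\frac{686}{3}\right)^{2} = \frac{470596}{9}$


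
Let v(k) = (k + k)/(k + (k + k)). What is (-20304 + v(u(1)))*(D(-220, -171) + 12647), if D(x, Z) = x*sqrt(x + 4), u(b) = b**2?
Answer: -770328770/3 + 26800400*I*sqrt(6) ≈ -2.5678e+8 + 6.5647e+7*I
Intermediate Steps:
D(x, Z) = x*sqrt(4 + x)
v(k) = 2/3 (v(k) = (2*k)/(k + 2*k) = (2*k)/((3*k)) = (2*k)*(1/(3*k)) = 2/3)
(-20304 + v(u(1)))*(D(-220, -171) + 12647) = (-20304 + 2/3)*(-220*sqrt(4 - 220) + 12647) = -60910*(-1320*I*sqrt(6) + 12647)/3 = -60910*(12647 - 1320*I*sqrt(6))/3 = -770328770/3 + 26800400*I*sqrt(6)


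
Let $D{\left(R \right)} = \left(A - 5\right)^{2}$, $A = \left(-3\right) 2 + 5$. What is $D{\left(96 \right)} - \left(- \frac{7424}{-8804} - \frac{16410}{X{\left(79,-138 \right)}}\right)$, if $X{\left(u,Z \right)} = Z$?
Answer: $- \frac{4239995}{50623} \approx -83.756$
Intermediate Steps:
$A = -1$ ($A = -6 + 5 = -1$)
$D{\left(R \right)} = 36$ ($D{\left(R \right)} = \left(-1 - 5\right)^{2} = \left(-6\right)^{2} = 36$)
$D{\left(96 \right)} - \left(- \frac{7424}{-8804} - \frac{16410}{X{\left(79,-138 \right)}}\right) = 36 - \left(- \frac{7424}{-8804} - \frac{16410}{-138}\right) = 36 - \left(\left(-7424\right) \left(- \frac{1}{8804}\right) - - \frac{2735}{23}\right) = 36 - \left(\frac{1856}{2201} + \frac{2735}{23}\right) = 36 - \frac{6062423}{50623} = - \frac{4239995}{50623}$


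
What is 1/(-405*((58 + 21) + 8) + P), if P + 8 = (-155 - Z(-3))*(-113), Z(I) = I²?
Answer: -1/16711 ≈ -5.9841e-5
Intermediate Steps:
P = 18524 (P = -8 + (-155 - 1*(-3)²)*(-113) = -8 + (-155 - 1*9)*(-113) = -8 + (-155 - 9)*(-113) = -8 - 164*(-113) = -8 + 18532 = 18524)
1/(-405*((58 + 21) + 8) + P) = 1/(-405*((58 + 21) + 8) + 18524) = 1/(-405*(79 + 8) + 18524) = 1/(-405*87 + 18524) = 1/(-35235 + 18524) = 1/(-16711) = -1/16711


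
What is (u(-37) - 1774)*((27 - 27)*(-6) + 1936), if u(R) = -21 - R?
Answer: -3403488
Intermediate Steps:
(u(-37) - 1774)*((27 - 27)*(-6) + 1936) = ((-21 - 1*(-37)) - 1774)*((27 - 27)*(-6) + 1936) = ((-21 + 37) - 1774)*(0*(-6) + 1936) = (16 - 1774)*(0 + 1936) = -1758*1936 = -3403488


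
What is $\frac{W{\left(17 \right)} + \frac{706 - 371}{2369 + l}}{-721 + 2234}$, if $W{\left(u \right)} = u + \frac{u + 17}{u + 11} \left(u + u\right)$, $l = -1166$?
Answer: $\frac{493169}{12740973} \approx 0.038707$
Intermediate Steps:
$W{\left(u \right)} = u + \frac{2 u \left(17 + u\right)}{11 + u}$ ($W{\left(u \right)} = u + \frac{17 + u}{11 + u} 2 u = u + \frac{2 u \left(17 + u\right)}{11 + u}$)
$\frac{W{\left(17 \right)} + \frac{706 - 371}{2369 + l}}{-721 + 2234} = \frac{3 \cdot 17 \frac{1}{11 + 17} \left(15 + 17\right) + \frac{706 - 371}{2369 - 1166}}{-721 + 2234} = \frac{3 \cdot 17 \cdot \frac{1}{28} \cdot 32 + \frac{335}{1203}}{1513} = \left(3 \cdot 17 \cdot \frac{1}{28} \cdot 32 + 335 \cdot \frac{1}{1203}\right) \frac{1}{1513} = \left(\frac{408}{7} + \frac{335}{1203}\right) \frac{1}{1513} = \frac{493169}{8421} \cdot \frac{1}{1513} = \frac{493169}{12740973}$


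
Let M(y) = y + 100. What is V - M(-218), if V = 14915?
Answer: 15033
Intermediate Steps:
M(y) = 100 + y
V - M(-218) = 14915 - (100 - 218) = 14915 - 1*(-118) = 14915 + 118 = 15033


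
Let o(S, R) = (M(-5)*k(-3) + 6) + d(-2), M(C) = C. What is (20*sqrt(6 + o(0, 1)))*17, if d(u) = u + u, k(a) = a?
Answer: 340*sqrt(23) ≈ 1630.6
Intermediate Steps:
d(u) = 2*u
o(S, R) = 17 (o(S, R) = (-5*(-3) + 6) + 2*(-2) = (15 + 6) - 4 = 21 - 4 = 17)
(20*sqrt(6 + o(0, 1)))*17 = (20*sqrt(6 + 17))*17 = (20*sqrt(23))*17 = 340*sqrt(23)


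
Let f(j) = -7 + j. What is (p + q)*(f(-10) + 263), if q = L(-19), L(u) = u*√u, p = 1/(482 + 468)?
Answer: 123/475 - 4674*I*√19 ≈ 0.25895 - 20374.0*I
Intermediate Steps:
p = 1/950 ≈ 0.0010526
L(u) = u^(3/2)
q = -19*I*√19 (q = (-19)^(3/2) = -19*I*√19 ≈ -82.819*I)
(p + q)*(f(-10) + 263) = (1/950 - 19*I*√19)*((-7 - 10) + 263) = (1/950 - 19*I*√19)*(-17 + 263) = (1/950 - 19*I*√19)*246 = 123/475 - 4674*I*√19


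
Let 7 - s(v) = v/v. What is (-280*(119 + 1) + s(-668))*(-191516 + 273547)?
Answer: -2755749414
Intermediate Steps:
s(v) = 6 (s(v) = 7 - v/v = 7 - 1*1 = 7 - 1 = 6)
(-280*(119 + 1) + s(-668))*(-191516 + 273547) = (-280*(119 + 1) + 6)*(-191516 + 273547) = (-280*120 + 6)*82031 = (-33600 + 6)*82031 = -33594*82031 = -2755749414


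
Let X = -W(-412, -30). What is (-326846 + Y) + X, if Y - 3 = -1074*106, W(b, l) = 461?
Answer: -441148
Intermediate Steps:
Y = -113841 (Y = 3 - 1074*106 = 3 - 113844 = -113841)
X = -461 (X = -1*461 = -461)
(-326846 + Y) + X = (-326846 - 113841) - 461 = -440687 - 461 = -441148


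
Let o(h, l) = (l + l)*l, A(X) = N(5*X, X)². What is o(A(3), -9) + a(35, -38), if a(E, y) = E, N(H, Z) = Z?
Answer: 197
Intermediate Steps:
A(X) = X²
o(h, l) = 2*l² (o(h, l) = (2*l)*l = 2*l²)
o(A(3), -9) + a(35, -38) = 2*(-9)² + 35 = 2*81 + 35 = 162 + 35 = 197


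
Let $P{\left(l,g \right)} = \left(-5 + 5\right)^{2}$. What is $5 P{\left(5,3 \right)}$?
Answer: $0$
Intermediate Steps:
$P{\left(l,g \right)} = 0$ ($P{\left(l,g \right)} = 0^{2} = 0$)
$5 P{\left(5,3 \right)} = 5 \cdot 0 = 0$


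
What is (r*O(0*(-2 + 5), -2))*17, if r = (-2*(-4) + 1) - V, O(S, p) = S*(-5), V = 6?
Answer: 0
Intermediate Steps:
O(S, p) = -5*S
r = 3 (r = (-2*(-4) + 1) - 1*6 = (8 + 1) - 6 = 9 - 6 = 3)
(r*O(0*(-2 + 5), -2))*17 = (3*(-0*(-2 + 5)))*17 = (3*(-0*3))*17 = (3*(-5*0))*17 = (3*0)*17 = 0*17 = 0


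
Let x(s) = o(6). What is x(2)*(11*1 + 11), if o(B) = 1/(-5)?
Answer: -22/5 ≈ -4.4000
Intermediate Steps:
o(B) = -⅕
x(s) = -⅕
x(2)*(11*1 + 11) = -(11*1 + 11)/5 = -(11 + 11)/5 = -⅕*22 = -22/5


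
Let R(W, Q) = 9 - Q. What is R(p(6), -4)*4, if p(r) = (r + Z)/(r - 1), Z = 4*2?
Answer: 52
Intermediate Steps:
Z = 8
p(r) = (8 + r)/(-1 + r) (p(r) = (r + 8)/(r - 1) = (8 + r)/(-1 + r))
R(p(6), -4)*4 = (9 - 1*(-4))*4 = (9 + 4)*4 = 13*4 = 52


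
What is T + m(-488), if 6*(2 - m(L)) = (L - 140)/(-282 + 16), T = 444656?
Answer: 177418385/399 ≈ 4.4466e+5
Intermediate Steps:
m(L) = 109/57 + L/1596 (m(L) = 2 - (L - 140)/(6*(-282 + 16)) = 2 - (-140 + L)/(6*(-266)) = 2 - (-140 + L)*(-1)/(6*266) = 2 - (10/19 - L/266)/6 = 2 + (-5/57 + L/1596) = 109/57 + L/1596)
T + m(-488) = 444656 + (109/57 + (1/1596)*(-488)) = 444656 + (109/57 - 122/399) = 444656 + 641/399 = 177418385/399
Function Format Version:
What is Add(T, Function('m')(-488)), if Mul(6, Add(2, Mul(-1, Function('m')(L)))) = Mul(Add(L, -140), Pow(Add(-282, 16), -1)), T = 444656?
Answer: Rational(177418385, 399) ≈ 4.4466e+5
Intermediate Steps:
Function('m')(L) = Add(Rational(109, 57), Mul(Rational(1, 1596), L)) (Function('m')(L) = Add(2, Mul(Rational(-1, 6), Mul(Add(L, -140), Pow(Add(-282, 16), -1)))) = Add(2, Mul(Rational(-1, 6), Mul(Add(-140, L), Pow(-266, -1)))) = Add(2, Mul(Rational(-1, 6), Mul(Add(-140, L), Rational(-1, 266)))) = Add(2, Mul(Rational(-1, 6), Add(Rational(10, 19), Mul(Rational(-1, 266), L)))) = Add(2, Add(Rational(-5, 57), Mul(Rational(1, 1596), L))) = Add(Rational(109, 57), Mul(Rational(1, 1596), L)))
Add(T, Function('m')(-488)) = Add(444656, Add(Rational(109, 57), Mul(Rational(1, 1596), -488))) = Add(444656, Add(Rational(109, 57), Rational(-122, 399))) = Add(444656, Rational(641, 399)) = Rational(177418385, 399)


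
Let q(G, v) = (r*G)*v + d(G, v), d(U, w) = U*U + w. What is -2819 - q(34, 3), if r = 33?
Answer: -7344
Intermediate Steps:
d(U, w) = w + U**2 (d(U, w) = U**2 + w = w + U**2)
q(G, v) = v + G**2 + 33*G*v (q(G, v) = (33*G)*v + (v + G**2) = 33*G*v + (v + G**2) = v + G**2 + 33*G*v)
-2819 - q(34, 3) = -2819 - (3 + 34**2 + 33*34*3) = -2819 - (3 + 1156 + 3366) = -2819 - 1*4525 = -2819 - 4525 = -7344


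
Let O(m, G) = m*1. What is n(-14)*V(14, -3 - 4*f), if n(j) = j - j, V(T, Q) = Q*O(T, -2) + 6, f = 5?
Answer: 0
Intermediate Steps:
O(m, G) = m
V(T, Q) = 6 + Q*T (V(T, Q) = Q*T + 6 = 6 + Q*T)
n(j) = 0
n(-14)*V(14, -3 - 4*f) = 0*(6 + (-3 - 4*5)*14) = 0*(6 + (-3 - 20)*14) = 0*(6 - 23*14) = 0*(6 - 322) = 0*(-316) = 0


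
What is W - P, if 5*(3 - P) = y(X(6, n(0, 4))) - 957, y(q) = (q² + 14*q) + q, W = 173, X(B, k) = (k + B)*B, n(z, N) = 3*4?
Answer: 13177/5 ≈ 2635.4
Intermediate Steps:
n(z, N) = 12
X(B, k) = B*(B + k) (X(B, k) = (B + k)*B = B*(B + k))
y(q) = q² + 15*q
P = -12312/5 (P = 3 - ((6*(6 + 12))*(15 + 6*(6 + 12)) - 957)/5 = 3 - ((6*18)*(15 + 6*18) - 957)/5 = 3 - (108*(15 + 108) - 957)/5 = 3 - (108*123 - 957)/5 = 3 - (13284 - 957)/5 = 3 - ⅕*12327 = 3 - 12327/5 = -12312/5 ≈ -2462.4)
W - P = 173 - 1*(-12312/5) = 173 + 12312/5 = 13177/5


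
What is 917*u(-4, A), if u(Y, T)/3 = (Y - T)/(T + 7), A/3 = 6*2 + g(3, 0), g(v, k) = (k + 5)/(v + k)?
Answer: -41265/16 ≈ -2579.1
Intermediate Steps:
g(v, k) = (5 + k)/(k + v)
A = 41 (A = 3*(6*2 + (5 + 0)/(0 + 3)) = 3*(12 + 5/3) = 3*(41/3) = 41)
u(Y, T) = 3*(Y - T)/(7 + T) (u(Y, T) = 3*((Y - T)/(T + 7)) = 3*((Y - T)/(7 + T)) = 3*(Y - T)/(7 + T))
917*u(-4, A) = 917*(3*(-4 - 1*41)/(7 + 41)) = 917*(3*(-4 - 41)/48) = 917*(3*(1/48)*(-45)) = 917*(-45/16) = -41265/16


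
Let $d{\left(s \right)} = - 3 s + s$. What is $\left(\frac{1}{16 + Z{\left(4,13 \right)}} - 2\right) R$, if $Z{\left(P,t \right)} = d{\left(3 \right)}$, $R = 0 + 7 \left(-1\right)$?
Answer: $\frac{133}{10} \approx 13.3$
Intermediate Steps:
$d{\left(s \right)} = - 2 s$
$R = -7$ ($R = 0 - 7 = -7$)
$Z{\left(P,t \right)} = -6$ ($Z{\left(P,t \right)} = \left(-2\right) 3 = -6$)
$\left(\frac{1}{16 + Z{\left(4,13 \right)}} - 2\right) R = \left(\frac{1}{16 - 6} - 2\right) \left(-7\right) = \left(\frac{1}{10} - 2\right) \left(-7\right) = \left(- \frac{19}{10}\right) \left(-7\right) = \frac{133}{10}$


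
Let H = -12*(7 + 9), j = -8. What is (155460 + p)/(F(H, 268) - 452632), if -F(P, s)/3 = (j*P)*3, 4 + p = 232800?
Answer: -48532/58307 ≈ -0.83235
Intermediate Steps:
p = 232796 (p = -4 + 232800 = 232796)
H = -192 (H = -12*16 = -192)
F(P, s) = 72*P (F(P, s) = -3*(-8*P)*3 = -(-72)*P = 72*P)
(155460 + p)/(F(H, 268) - 452632) = (155460 + 232796)/(72*(-192) - 452632) = 388256/(-13824 - 452632) = 388256/(-466456) = 388256*(-1/466456) = -48532/58307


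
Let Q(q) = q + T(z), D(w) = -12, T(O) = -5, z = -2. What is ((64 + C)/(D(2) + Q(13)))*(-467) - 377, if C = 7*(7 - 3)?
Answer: 10364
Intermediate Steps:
Q(q) = -5 + q (Q(q) = q - 5 = -5 + q)
C = 28 (C = 7*4 = 28)
((64 + C)/(D(2) + Q(13)))*(-467) - 377 = ((64 + 28)/(-12 + (-5 + 13)))*(-467) - 377 = (92/(-12 + 8))*(-467) - 377 = (92/(-4))*(-467) - 377 = (92*(-¼))*(-467) - 377 = -23*(-467) - 377 = 10741 - 377 = 10364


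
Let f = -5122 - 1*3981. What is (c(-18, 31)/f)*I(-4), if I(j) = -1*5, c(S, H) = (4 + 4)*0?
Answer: 0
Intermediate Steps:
c(S, H) = 0 (c(S, H) = 8*0 = 0)
I(j) = -5
f = -9103 (f = -5122 - 3981 = -9103)
(c(-18, 31)/f)*I(-4) = (0/(-9103))*(-5) = (0*(-1/9103))*(-5) = 0*(-5) = 0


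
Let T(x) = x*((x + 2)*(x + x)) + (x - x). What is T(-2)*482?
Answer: 0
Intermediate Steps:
T(x) = 2*x**2*(2 + x) (T(x) = x*((2 + x)*(2*x)) + 0 = x*(2*x*(2 + x)) + 0 = 2*x**2*(2 + x) + 0 = 2*x**2*(2 + x))
T(-2)*482 = (2*(-2)**2*(2 - 2))*482 = (2*4*0)*482 = 0*482 = 0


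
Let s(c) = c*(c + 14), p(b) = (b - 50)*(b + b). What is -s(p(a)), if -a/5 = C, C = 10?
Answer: -100140000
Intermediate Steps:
a = -50 (a = -5*10 = -50)
p(b) = 2*b*(-50 + b) (p(b) = (-50 + b)*(2*b) = 2*b*(-50 + b))
s(c) = c*(14 + c)
-s(p(a)) = -2*(-50)*(-50 - 50)*(14 + 2*(-50)*(-50 - 50)) = -2*(-50)*(-100)*(14 + 2*(-50)*(-100)) = -10000*(14 + 10000) = -10000*10014 = -1*100140000 = -100140000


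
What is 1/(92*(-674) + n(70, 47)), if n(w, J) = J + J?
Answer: -1/61914 ≈ -1.6151e-5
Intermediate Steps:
n(w, J) = 2*J
1/(92*(-674) + n(70, 47)) = 1/(92*(-674) + 2*47) = 1/(-62008 + 94) = 1/(-61914) = -1/61914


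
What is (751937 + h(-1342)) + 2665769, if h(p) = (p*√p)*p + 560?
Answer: 3418266 + 1800964*I*√1342 ≈ 3.4183e+6 + 6.5975e+7*I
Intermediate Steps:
h(p) = 560 + p^(5/2) (h(p) = p^(3/2)*p + 560 = p^(5/2) + 560 = 560 + p^(5/2))
(751937 + h(-1342)) + 2665769 = (751937 + (560 + (-1342)^(5/2))) + 2665769 = (751937 + (560 + 1800964*I*√1342)) + 2665769 = (752497 + 1800964*I*√1342) + 2665769 = 3418266 + 1800964*I*√1342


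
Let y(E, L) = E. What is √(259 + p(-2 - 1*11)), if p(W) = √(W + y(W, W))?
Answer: √(259 + I*√26) ≈ 16.094 + 0.1584*I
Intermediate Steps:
p(W) = √2*√W (p(W) = √(W + W) = √(2*W) = √2*√W)
√(259 + p(-2 - 1*11)) = √(259 + √2*√(-2 - 1*11)) = √(259 + √2*√(-2 - 11)) = √(259 + √2*√(-13)) = √(259 + √2*(I*√13)) = √(259 + I*√26)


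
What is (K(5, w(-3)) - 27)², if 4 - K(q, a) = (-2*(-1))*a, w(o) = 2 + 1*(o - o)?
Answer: 729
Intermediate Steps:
w(o) = 2 (w(o) = 2 + 1*0 = 2 + 0 = 2)
K(q, a) = 4 - 2*a (K(q, a) = 4 - (-2*(-1))*a = 4 - 2*a)
(K(5, w(-3)) - 27)² = ((4 - 2*2) - 27)² = ((4 - 4) - 27)² = (0 - 27)² = (-27)² = 729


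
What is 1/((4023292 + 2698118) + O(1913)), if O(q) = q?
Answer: 1/6723323 ≈ 1.4874e-7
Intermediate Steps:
1/((4023292 + 2698118) + O(1913)) = 1/((4023292 + 2698118) + 1913) = 1/(6721410 + 1913) = 1/6723323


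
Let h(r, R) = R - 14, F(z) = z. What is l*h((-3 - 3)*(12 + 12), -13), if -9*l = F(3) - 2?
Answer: 3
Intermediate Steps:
h(r, R) = -14 + R
l = -⅑ (l = -(3 - 2)/9 = -⅑*1 = -⅑ ≈ -0.11111)
l*h((-3 - 3)*(12 + 12), -13) = -(-14 - 13)/9 = -⅑*(-27) = 3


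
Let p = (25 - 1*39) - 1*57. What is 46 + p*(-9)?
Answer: 685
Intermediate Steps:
p = -71 (p = (25 - 39) - 57 = -14 - 57 = -71)
46 + p*(-9) = 46 - 71*(-9) = 46 + 639 = 685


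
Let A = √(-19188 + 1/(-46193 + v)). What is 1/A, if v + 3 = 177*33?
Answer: -I*√31248157408055/774331741 ≈ -0.0072191*I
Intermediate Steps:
v = 5838 (v = -3 + 177*33 = -3 + 5841 = 5838)
A = I*√31248157408055/40355 (A = √(-19188 + 1/(-46193 + 5838)) = √(-19188 + 1/(-40355)) = √(-19188 - 1/40355) = √(-774331741/40355) = I*√31248157408055/40355 ≈ 138.52*I)
1/A = 1/(I*√31248157408055/40355) = -I*√31248157408055/774331741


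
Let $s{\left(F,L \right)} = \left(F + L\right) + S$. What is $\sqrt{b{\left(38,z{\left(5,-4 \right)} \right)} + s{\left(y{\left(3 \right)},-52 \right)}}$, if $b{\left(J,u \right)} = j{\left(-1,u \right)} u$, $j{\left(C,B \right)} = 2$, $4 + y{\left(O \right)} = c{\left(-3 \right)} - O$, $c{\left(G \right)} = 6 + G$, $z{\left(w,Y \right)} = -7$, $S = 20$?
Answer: $5 i \sqrt{2} \approx 7.0711 i$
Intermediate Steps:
$y{\left(O \right)} = -1 - O$ ($y{\left(O \right)} = -4 - \left(-3 + O\right) = -1 - O$)
$s{\left(F,L \right)} = 20 + F + L$ ($s{\left(F,L \right)} = \left(F + L\right) + 20 = 20 + F + L$)
$b{\left(J,u \right)} = 2 u$
$\sqrt{b{\left(38,z{\left(5,-4 \right)} \right)} + s{\left(y{\left(3 \right)},-52 \right)}} = \sqrt{2 \left(-7\right) - 36} = \sqrt{-14 - 36} = \sqrt{-50} = 5 i \sqrt{2}$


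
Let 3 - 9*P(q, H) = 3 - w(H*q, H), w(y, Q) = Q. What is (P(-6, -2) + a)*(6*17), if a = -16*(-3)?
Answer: 14620/3 ≈ 4873.3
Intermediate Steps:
P(q, H) = H/9 (P(q, H) = ⅓ - (3 - H)/9 = ⅓ + (-⅓ + H/9) = H/9)
a = 48
(P(-6, -2) + a)*(6*17) = ((⅑)*(-2) + 48)*(6*17) = (-2/9 + 48)*102 = (430/9)*102 = 14620/3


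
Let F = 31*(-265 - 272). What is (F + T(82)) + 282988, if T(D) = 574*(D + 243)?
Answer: 452891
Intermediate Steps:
F = -16647 (F = 31*(-537) = -16647)
T(D) = 139482 + 574*D (T(D) = 574*(243 + D) = 139482 + 574*D)
(F + T(82)) + 282988 = (-16647 + (139482 + 574*82)) + 282988 = (-16647 + (139482 + 47068)) + 282988 = (-16647 + 186550) + 282988 = 169903 + 282988 = 452891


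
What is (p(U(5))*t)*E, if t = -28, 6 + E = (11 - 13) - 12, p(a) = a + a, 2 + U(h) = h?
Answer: 3360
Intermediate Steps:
U(h) = -2 + h
p(a) = 2*a
E = -20 (E = -6 + ((11 - 13) - 12) = -6 + (-2 - 12) = -6 - 14 = -20)
(p(U(5))*t)*E = ((2*(-2 + 5))*(-28))*(-20) = ((2*3)*(-28))*(-20) = (6*(-28))*(-20) = -168*(-20) = 3360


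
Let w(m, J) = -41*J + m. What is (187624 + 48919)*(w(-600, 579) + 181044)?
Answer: 37067470815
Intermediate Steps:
w(m, J) = m - 41*J
(187624 + 48919)*(w(-600, 579) + 181044) = (187624 + 48919)*((-600 - 41*579) + 181044) = 236543*((-600 - 23739) + 181044) = 236543*(-24339 + 181044) = 236543*156705 = 37067470815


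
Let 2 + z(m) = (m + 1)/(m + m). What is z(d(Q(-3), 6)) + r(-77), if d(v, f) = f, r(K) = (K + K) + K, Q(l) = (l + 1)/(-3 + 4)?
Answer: -2789/12 ≈ -232.42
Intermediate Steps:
Q(l) = 1 + l (Q(l) = (1 + l)/1 = (1 + l)*1 = 1 + l)
r(K) = 3*K (r(K) = 2*K + K = 3*K)
z(m) = -2 + (1 + m)/(2*m) (z(m) = -2 + (m + 1)/(m + m) = -2 + (1 + m)/((2*m)) = -2 + (1 + m)*(1/(2*m)) = -2 + (1 + m)/(2*m))
z(d(Q(-3), 6)) + r(-77) = (1/2)*(1 - 3*6)/6 + 3*(-77) = (1/2)*(1/6)*(1 - 18) - 231 = (1/2)*(1/6)*(-17) - 231 = -17/12 - 231 = -2789/12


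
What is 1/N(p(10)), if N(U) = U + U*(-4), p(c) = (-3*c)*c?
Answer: 1/900 ≈ 0.0011111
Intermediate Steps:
p(c) = -3*c²
N(U) = -3*U (N(U) = U - 4*U = -3*U)
1/N(p(10)) = 1/(-(-9)*10²) = 1/(-(-9)*100) = 1/(-3*(-300)) = 1/900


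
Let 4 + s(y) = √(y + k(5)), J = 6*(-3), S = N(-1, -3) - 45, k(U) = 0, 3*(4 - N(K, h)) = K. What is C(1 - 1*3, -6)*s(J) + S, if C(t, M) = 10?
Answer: -242/3 + 30*I*√2 ≈ -80.667 + 42.426*I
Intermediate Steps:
N(K, h) = 4 - K/3
S = -122/3 (S = (4 - ⅓*(-1)) - 45 = (4 + ⅓) - 45 = 13/3 - 45 = -122/3 ≈ -40.667)
J = -18
s(y) = -4 + √y (s(y) = -4 + √(y + 0) = -4 + √y)
C(1 - 1*3, -6)*s(J) + S = 10*(-4 + √(-18)) - 122/3 = 10*(-4 + 3*I*√2) - 122/3 = (-40 + 30*I*√2) - 122/3 = -242/3 + 30*I*√2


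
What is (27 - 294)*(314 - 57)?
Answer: -68619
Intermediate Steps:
(27 - 294)*(314 - 57) = -267*257 = -68619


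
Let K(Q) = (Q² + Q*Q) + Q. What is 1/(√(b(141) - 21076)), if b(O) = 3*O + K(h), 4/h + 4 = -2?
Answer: -3*I*√7435/37175 ≈ -0.0069584*I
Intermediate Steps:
h = -⅔ (h = 4/(-4 - 2) = 4/(-6) = 4*(-⅙) = -⅔ ≈ -0.66667)
K(Q) = Q + 2*Q² (K(Q) = (Q² + Q²) + Q = 2*Q² + Q = Q + 2*Q²)
b(O) = 2/9 + 3*O (b(O) = 3*O - 2*(1 + 2*(-⅔))/3 = 3*O - 2*(1 - 4/3)/3 = 3*O - ⅔*(-⅓) = 3*O + 2/9 = 2/9 + 3*O)
1/(√(b(141) - 21076)) = 1/(√((2/9 + 3*141) - 21076)) = 1/(√((2/9 + 423) - 21076)) = 1/(√(3809/9 - 21076)) = 1/(√(-185875/9)) = 1/(5*I*√7435/3) = -3*I*√7435/37175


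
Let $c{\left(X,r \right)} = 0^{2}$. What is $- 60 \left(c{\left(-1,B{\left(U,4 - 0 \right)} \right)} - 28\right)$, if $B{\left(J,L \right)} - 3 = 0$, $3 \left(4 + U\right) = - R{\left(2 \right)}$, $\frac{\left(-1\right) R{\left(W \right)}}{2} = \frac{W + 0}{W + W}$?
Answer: $1680$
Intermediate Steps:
$R{\left(W \right)} = -1$ ($R{\left(W \right)} = - 2 \frac{W + 0}{W + W} = - 2 \frac{W}{2 W} = - 2 W \frac{1}{2 W} = \left(-2\right) \frac{1}{2} = -1$)
$U = - \frac{11}{3}$ ($U = -4 + \frac{\left(-1\right) \left(-1\right)}{3} = -4 + \frac{1}{3} \cdot 1 = -4 + \frac{1}{3} = - \frac{11}{3} \approx -3.6667$)
$B{\left(J,L \right)} = 3$ ($B{\left(J,L \right)} = 3 + 0 = 3$)
$c{\left(X,r \right)} = 0$
$- 60 \left(c{\left(-1,B{\left(U,4 - 0 \right)} \right)} - 28\right) = - 60 \left(0 - 28\right) = \left(-60\right) \left(-28\right) = 1680$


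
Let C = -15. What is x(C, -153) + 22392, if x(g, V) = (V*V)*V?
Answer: -3559185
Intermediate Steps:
x(g, V) = V**3 (x(g, V) = V**2*V = V**3)
x(C, -153) + 22392 = (-153)**3 + 22392 = -3581577 + 22392 = -3559185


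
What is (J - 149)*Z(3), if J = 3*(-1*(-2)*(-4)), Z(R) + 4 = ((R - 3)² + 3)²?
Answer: -865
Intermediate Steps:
Z(R) = -4 + (3 + (-3 + R)²)² (Z(R) = -4 + ((R - 3)² + 3)² = -4 + ((-3 + R)² + 3)² = -4 + (3 + (-3 + R)²)²)
J = -24 (J = 3*(2*(-4)) = 3*(-8) = -24)
(J - 149)*Z(3) = (-24 - 149)*(-4 + (3 + (-3 + 3)²)²) = -173*(-4 + (3 + 0²)²) = -173*(-4 + (3 + 0)²) = -173*(-4 + 3²) = -173*(-4 + 9) = -173*5 = -865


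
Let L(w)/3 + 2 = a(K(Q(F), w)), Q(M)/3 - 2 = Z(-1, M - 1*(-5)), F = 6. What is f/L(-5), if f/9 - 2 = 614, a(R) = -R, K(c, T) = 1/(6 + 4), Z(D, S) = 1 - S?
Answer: -880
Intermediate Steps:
Q(M) = -6 - 3*M (Q(M) = 6 + 3*(1 - (M - 1*(-5))) = 6 + 3*(1 - (M + 5)) = 6 + 3*(1 - (5 + M)) = 6 + 3*(1 + (-5 - M)) = 6 + 3*(-4 - M) = 6 + (-12 - 3*M) = -6 - 3*M)
K(c, T) = ⅒ (K(c, T) = 1/10 = ⅒)
L(w) = -63/10 (L(w) = -6 + 3*(-1*⅒) = -6 + 3*(-⅒) = -6 - 3/10 = -63/10)
f = 5544 (f = 18 + 9*614 = 18 + 5526 = 5544)
f/L(-5) = 5544/(-63/10) = 5544*(-10/63) = -880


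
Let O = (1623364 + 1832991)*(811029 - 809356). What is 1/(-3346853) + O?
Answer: 19353116944663494/3346853 ≈ 5.7825e+9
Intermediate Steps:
O = 5782481915 (O = 3456355*1673 = 5782481915)
1/(-3346853) + O = 1/(-3346853) + 5782481915 = -1/3346853 + 5782481915 = 19353116944663494/3346853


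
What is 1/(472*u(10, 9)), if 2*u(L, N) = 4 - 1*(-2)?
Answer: 1/1416 ≈ 0.00070621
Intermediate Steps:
u(L, N) = 3 (u(L, N) = (4 - 1*(-2))/2 = (4 + 2)/2 = (1/2)*6 = 3)
1/(472*u(10, 9)) = 1/(472*3) = 1/1416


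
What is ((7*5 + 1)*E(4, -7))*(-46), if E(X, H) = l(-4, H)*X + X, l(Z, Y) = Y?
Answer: 39744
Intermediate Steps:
E(X, H) = X + H*X (E(X, H) = H*X + X = X + H*X)
((7*5 + 1)*E(4, -7))*(-46) = ((7*5 + 1)*(4*(1 - 7)))*(-46) = ((35 + 1)*(4*(-6)))*(-46) = (36*(-24))*(-46) = -864*(-46) = 39744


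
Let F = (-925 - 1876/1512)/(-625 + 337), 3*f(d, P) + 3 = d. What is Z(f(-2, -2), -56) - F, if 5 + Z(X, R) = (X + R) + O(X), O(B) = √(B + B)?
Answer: -1024609/15552 + I*√30/3 ≈ -65.883 + 1.8257*I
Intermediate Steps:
O(B) = √2*√B (O(B) = √(2*B) = √2*√B)
f(d, P) = -1 + d/3
Z(X, R) = -5 + R + X + √2*√X (Z(X, R) = -5 + ((X + R) + √2*√X) = -5 + ((R + X) + √2*√X) = -5 + (R + X + √2*√X) = -5 + R + X + √2*√X)
F = 50017/15552 (F = (-925 - 1876*1/1512)/(-288) = (-925 - 67/54)*(-1/288) = -50017/54*(-1/288) = 50017/15552 ≈ 3.2161)
Z(f(-2, -2), -56) - F = (-5 - 56 + (-1 + (⅓)*(-2)) + √2*√(-1 + (⅓)*(-2))) - 1*50017/15552 = (-5 - 56 + (-1 - ⅔) + √2*√(-1 - ⅔)) - 50017/15552 = (-5 - 56 - 5/3 + √2*√(-5/3)) - 50017/15552 = (-5 - 56 - 5/3 + √2*(I*√15/3)) - 50017/15552 = (-5 - 56 - 5/3 + I*√30/3) - 50017/15552 = (-188/3 + I*√30/3) - 50017/15552 = -1024609/15552 + I*√30/3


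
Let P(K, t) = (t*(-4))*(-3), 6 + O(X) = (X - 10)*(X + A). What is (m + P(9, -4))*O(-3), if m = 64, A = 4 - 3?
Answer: 320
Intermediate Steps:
A = 1
O(X) = -6 + (1 + X)*(-10 + X) (O(X) = -6 + (X - 10)*(X + 1) = -6 + (-10 + X)*(1 + X) = -6 + (1 + X)*(-10 + X))
P(K, t) = 12*t (P(K, t) = -4*t*(-3) = 12*t)
(m + P(9, -4))*O(-3) = (64 + 12*(-4))*(-16 + (-3)² - 9*(-3)) = (64 - 48)*(-16 + 9 + 27) = 16*20 = 320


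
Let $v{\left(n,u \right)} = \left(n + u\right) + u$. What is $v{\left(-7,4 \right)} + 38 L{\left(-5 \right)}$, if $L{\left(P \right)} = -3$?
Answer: $-113$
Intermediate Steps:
$v{\left(n,u \right)} = n + 2 u$
$v{\left(-7,4 \right)} + 38 L{\left(-5 \right)} = \left(-7 + 2 \cdot 4\right) + 38 \left(-3\right) = \left(-7 + 8\right) - 114 = 1 - 114 = -113$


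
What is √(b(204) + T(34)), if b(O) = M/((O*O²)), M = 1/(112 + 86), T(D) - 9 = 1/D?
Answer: √17029739625954/1373328 ≈ 3.0049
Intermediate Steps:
T(D) = 9 + 1/D
M = 1/198 ≈ 0.0050505
b(O) = 1/(198*O³) (b(O) = 1/(198*((O*O²))) = 1/(198*(O³)) = 1/(198*O³))
√(b(204) + T(34)) = √((1/198)/204³ + (9 + 1/34)) = √((1/198)*(1/8489664) + (9 + 1/34)) = √(1/1680953472 + 307/34) = √(15178021057/1680953472) = √17029739625954/1373328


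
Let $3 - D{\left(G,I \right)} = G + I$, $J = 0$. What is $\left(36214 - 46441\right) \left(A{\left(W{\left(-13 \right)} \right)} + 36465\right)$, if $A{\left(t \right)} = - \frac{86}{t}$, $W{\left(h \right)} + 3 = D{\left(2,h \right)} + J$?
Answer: $- \frac{4101323583}{11} \approx -3.7285 \cdot 10^{8}$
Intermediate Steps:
$D{\left(G,I \right)} = 3 - G - I$ ($D{\left(G,I \right)} = 3 - \left(G + I\right) = 3 - G - I$)
$W{\left(h \right)} = -2 - h$ ($W{\left(h \right)} = -3 + \left(\left(3 - 2 - h\right) + 0\right) = -3 + \left(\left(1 - h\right) + 0\right) = -3 - \left(-1 + h\right) = -2 - h$)
$\left(36214 - 46441\right) \left(A{\left(W{\left(-13 \right)} \right)} + 36465\right) = \left(36214 - 46441\right) \left(- \frac{86}{-2 - -13} + 36465\right) = - 10227 \left(- \frac{86}{-2 + 13} + 36465\right) = - 10227 \left(- \frac{86}{11} + 36465\right) = \left(-10227\right) \frac{401029}{11} = - \frac{4101323583}{11}$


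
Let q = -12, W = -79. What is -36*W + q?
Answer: 2832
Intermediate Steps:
-36*W + q = -36*(-79) - 12 = 2844 - 12 = 2832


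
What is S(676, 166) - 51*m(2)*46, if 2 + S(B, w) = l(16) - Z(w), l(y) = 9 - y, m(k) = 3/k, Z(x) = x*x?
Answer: -31084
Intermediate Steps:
Z(x) = x²
S(B, w) = -9 - w² (S(B, w) = -2 + ((9 - 1*16) - w²) = -2 + ((9 - 16) - w²) = -2 + (-7 - w²) = -9 - w²)
S(676, 166) - 51*m(2)*46 = (-9 - 1*166²) - 153/2*46 = (-9 - 1*27556) - 153/2*46 = (-9 - 27556) - 51*3/2*46 = -27565 - 153/2*46 = -27565 - 3519 = -31084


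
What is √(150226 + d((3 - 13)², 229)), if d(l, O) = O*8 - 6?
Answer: 2*√38013 ≈ 389.94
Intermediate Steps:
d(l, O) = -6 + 8*O (d(l, O) = 8*O - 6 = -6 + 8*O)
√(150226 + d((3 - 13)², 229)) = √(150226 + (-6 + 8*229)) = √(150226 + (-6 + 1832)) = √(150226 + 1826) = √152052 = 2*√38013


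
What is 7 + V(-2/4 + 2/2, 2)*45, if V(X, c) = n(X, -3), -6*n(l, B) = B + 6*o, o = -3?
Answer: 329/2 ≈ 164.50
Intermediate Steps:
n(l, B) = 3 - B/6 (n(l, B) = -(B + 6*(-3))/6 = -(B - 18)/6 = -(-18 + B)/6 = 3 - B/6)
V(X, c) = 7/2 (V(X, c) = 3 - ⅙*(-3) = 3 + ½ = 7/2)
7 + V(-2/4 + 2/2, 2)*45 = 7 + (7/2)*45 = 7 + 315/2 = 329/2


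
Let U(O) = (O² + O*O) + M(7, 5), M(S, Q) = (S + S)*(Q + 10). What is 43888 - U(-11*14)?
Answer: -3754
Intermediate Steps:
M(S, Q) = 2*S*(10 + Q) (M(S, Q) = (2*S)*(10 + Q) = 2*S*(10 + Q))
U(O) = 210 + 2*O² (U(O) = (O² + O*O) + 2*7*(10 + 5) = (O² + O²) + 2*7*15 = 2*O² + 210 = 210 + 2*O²)
43888 - U(-11*14) = 43888 - (210 + 2*(-11*14)²) = 43888 - (210 + 2*(-154)²) = 43888 - (210 + 2*23716) = 43888 - (210 + 47432) = 43888 - 1*47642 = 43888 - 47642 = -3754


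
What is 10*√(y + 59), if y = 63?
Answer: 10*√122 ≈ 110.45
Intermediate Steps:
10*√(y + 59) = 10*√(63 + 59) = 10*√122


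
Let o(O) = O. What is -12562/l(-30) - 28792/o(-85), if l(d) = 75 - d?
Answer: 391078/1785 ≈ 219.09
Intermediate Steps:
-12562/l(-30) - 28792/o(-85) = -12562/(75 - 1*(-30)) - 28792/(-85) = -12562/(75 + 30) - 28792*(-1/85) = -12562/105 + 28792/85 = 391078/1785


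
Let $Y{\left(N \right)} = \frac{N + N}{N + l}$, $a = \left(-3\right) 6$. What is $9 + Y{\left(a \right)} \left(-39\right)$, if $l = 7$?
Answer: $- \frac{1305}{11} \approx -118.64$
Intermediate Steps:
$a = -18$
$Y{\left(N \right)} = \frac{2 N}{7 + N}$ ($Y{\left(N \right)} = \frac{N + N}{N + 7} = \frac{2 N}{7 + N}$)
$9 + Y{\left(a \right)} \left(-39\right) = 9 + 2 \left(-18\right) \frac{1}{7 - 18} \left(-39\right) = 9 + 2 \left(-18\right) \frac{1}{-11} \left(-39\right) = 9 + 2 \left(-18\right) \left(- \frac{1}{11}\right) \left(-39\right) = 9 + \frac{36}{11} \left(-39\right) = 9 - \frac{1404}{11} = - \frac{1305}{11}$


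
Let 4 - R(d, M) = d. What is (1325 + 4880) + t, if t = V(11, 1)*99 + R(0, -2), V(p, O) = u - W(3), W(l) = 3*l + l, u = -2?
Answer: 4823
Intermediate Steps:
R(d, M) = 4 - d
W(l) = 4*l
V(p, O) = -14 (V(p, O) = -2 - 4*3 = -2 - 1*12 = -2 - 12 = -14)
t = -1382 (t = -14*99 + (4 - 1*0) = -1386 + (4 + 0) = -1386 + 4 = -1382)
(1325 + 4880) + t = (1325 + 4880) - 1382 = 6205 - 1382 = 4823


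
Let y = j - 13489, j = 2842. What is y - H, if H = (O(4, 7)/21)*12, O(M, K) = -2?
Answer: -74521/7 ≈ -10646.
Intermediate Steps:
H = -8/7 (H = (-2/21)*12 = ((1/21)*(-2))*12 = -2/21*12 = -8/7 ≈ -1.1429)
y = -10647 (y = 2842 - 13489 = -10647)
y - H = -10647 - 1*(-8/7) = -10647 + 8/7 = -74521/7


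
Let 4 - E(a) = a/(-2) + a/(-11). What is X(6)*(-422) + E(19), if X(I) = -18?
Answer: 167447/22 ≈ 7611.2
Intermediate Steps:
E(a) = 4 + 13*a/22 (E(a) = 4 - (a/(-2) + a/(-11)) = 4 - (a*(-½) + a*(-1/11)) = 4 - (-a/2 - a/11) = 4 - (-13)*a/22 = 4 + 13*a/22)
X(6)*(-422) + E(19) = -18*(-422) + (4 + (13/22)*19) = 7596 + (4 + 247/22) = 7596 + 335/22 = 167447/22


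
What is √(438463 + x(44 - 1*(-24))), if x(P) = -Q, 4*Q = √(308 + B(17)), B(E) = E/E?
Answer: √(1753852 - √309)/2 ≈ 662.16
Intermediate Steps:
B(E) = 1
Q = √309/4 (Q = √(308 + 1)/4 = √309/4 ≈ 4.3946)
x(P) = -√309/4
√(438463 + x(44 - 1*(-24))) = √(438463 - √309/4)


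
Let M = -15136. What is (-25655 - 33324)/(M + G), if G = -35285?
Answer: 58979/50421 ≈ 1.1697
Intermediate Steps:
(-25655 - 33324)/(M + G) = (-25655 - 33324)/(-15136 - 35285) = -58979/(-50421) = -58979*(-1/50421) = 58979/50421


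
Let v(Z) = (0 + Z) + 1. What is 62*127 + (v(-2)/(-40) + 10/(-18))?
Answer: 2834449/360 ≈ 7873.5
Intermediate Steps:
v(Z) = 1 + Z (v(Z) = Z + 1 = 1 + Z)
62*127 + (v(-2)/(-40) + 10/(-18)) = 62*127 + ((1 - 2)/(-40) + 10/(-18)) = 7874 + (-1*(-1/40) + 10*(-1/18)) = 7874 + (1/40 - 5/9) = 7874 - 191/360 = 2834449/360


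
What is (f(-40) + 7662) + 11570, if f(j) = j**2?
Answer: 20832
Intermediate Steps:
(f(-40) + 7662) + 11570 = ((-40)**2 + 7662) + 11570 = (1600 + 7662) + 11570 = 9262 + 11570 = 20832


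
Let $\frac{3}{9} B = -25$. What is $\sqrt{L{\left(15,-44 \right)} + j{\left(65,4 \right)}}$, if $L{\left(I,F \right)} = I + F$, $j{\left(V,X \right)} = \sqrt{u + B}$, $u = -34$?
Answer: $\sqrt{-29 + i \sqrt{109}} \approx 0.95448 + 5.4691 i$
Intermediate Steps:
$B = -75$ ($B = 3 \left(-25\right) = -75$)
$j{\left(V,X \right)} = i \sqrt{109}$ ($j{\left(V,X \right)} = \sqrt{-34 - 75} = \sqrt{-109} = i \sqrt{109}$)
$L{\left(I,F \right)} = F + I$
$\sqrt{L{\left(15,-44 \right)} + j{\left(65,4 \right)}} = \sqrt{\left(-44 + 15\right) + i \sqrt{109}} = \sqrt{-29 + i \sqrt{109}}$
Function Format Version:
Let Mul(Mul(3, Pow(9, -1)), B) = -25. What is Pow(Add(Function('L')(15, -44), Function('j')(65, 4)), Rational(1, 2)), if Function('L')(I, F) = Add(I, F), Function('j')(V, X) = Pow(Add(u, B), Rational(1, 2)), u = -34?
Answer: Pow(Add(-29, Mul(I, Pow(109, Rational(1, 2)))), Rational(1, 2)) ≈ Add(0.95448, Mul(5.4691, I))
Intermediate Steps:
B = -75 (B = Mul(3, -25) = -75)
Function('j')(V, X) = Mul(I, Pow(109, Rational(1, 2))) (Function('j')(V, X) = Pow(Add(-34, -75), Rational(1, 2)) = Pow(-109, Rational(1, 2)) = Mul(I, Pow(109, Rational(1, 2))))
Function('L')(I, F) = Add(F, I)
Pow(Add(Function('L')(15, -44), Function('j')(65, 4)), Rational(1, 2)) = Pow(Add(Add(-44, 15), Mul(I, Pow(109, Rational(1, 2)))), Rational(1, 2)) = Pow(Add(-29, Mul(I, Pow(109, Rational(1, 2)))), Rational(1, 2))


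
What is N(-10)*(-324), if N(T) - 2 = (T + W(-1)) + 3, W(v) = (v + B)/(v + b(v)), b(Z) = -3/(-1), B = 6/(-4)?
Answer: 2025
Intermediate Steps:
B = -3/2 (B = 6*(-¼) = -3/2 ≈ -1.5000)
b(Z) = 3 (b(Z) = -3*(-1) = 3)
W(v) = (-3/2 + v)/(3 + v) (W(v) = (v - 3/2)/(v + 3) = (-3/2 + v)/(3 + v))
N(T) = 15/4 + T (N(T) = 2 + ((T + (-3/2 - 1)/(3 - 1)) + 3) = 2 + ((T - 5/2/2) + 3) = 2 + ((T + (½)*(-5/2)) + 3) = 2 + ((T - 5/4) + 3) = 2 + ((-5/4 + T) + 3) = 2 + (7/4 + T) = 15/4 + T)
N(-10)*(-324) = (15/4 - 10)*(-324) = -25/4*(-324) = 2025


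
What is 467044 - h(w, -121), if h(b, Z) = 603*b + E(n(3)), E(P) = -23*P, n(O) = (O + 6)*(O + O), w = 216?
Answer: 338038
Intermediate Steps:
n(O) = 2*O*(6 + O) (n(O) = (6 + O)*(2*O) = 2*O*(6 + O))
h(b, Z) = -1242 + 603*b (h(b, Z) = 603*b - 46*3*(6 + 3) = 603*b - 46*3*9 = 603*b - 23*54 = 603*b - 1242 = -1242 + 603*b)
467044 - h(w, -121) = 467044 - (-1242 + 603*216) = 467044 - (-1242 + 130248) = 467044 - 1*129006 = 467044 - 129006 = 338038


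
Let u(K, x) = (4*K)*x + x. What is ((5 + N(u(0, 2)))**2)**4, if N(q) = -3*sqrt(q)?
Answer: 26628001 - 18828840*sqrt(2) ≈ 0.10825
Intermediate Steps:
u(K, x) = x + 4*K*x (u(K, x) = 4*K*x + x = x + 4*K*x)
((5 + N(u(0, 2)))**2)**4 = ((5 - 3*sqrt(2)*sqrt(1 + 4*0))**2)**4 = ((5 - 3*sqrt(2)*sqrt(1 + 0))**2)**4 = ((5 - 3*sqrt(2))**2)**4 = (5 - 3*sqrt(2))**8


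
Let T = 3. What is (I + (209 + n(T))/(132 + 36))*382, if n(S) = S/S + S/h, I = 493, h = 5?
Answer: 26432681/140 ≈ 1.8880e+5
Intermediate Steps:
n(S) = 1 + S/5 (n(S) = S/S + S/5 = 1 + S*(⅕) = 1 + S/5)
(I + (209 + n(T))/(132 + 36))*382 = (493 + (209 + (1 + (⅕)*3))/(132 + 36))*382 = (493 + (209 + (1 + ⅗))/168)*382 = (493 + (209 + 8/5)*(1/168))*382 = (493 + (1053/5)*(1/168))*382 = (493 + 351/280)*382 = (138391/280)*382 = 26432681/140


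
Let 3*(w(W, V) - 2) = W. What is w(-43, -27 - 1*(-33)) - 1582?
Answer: -4783/3 ≈ -1594.3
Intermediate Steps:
w(W, V) = 2 + W/3
w(-43, -27 - 1*(-33)) - 1582 = (2 + (⅓)*(-43)) - 1582 = (2 - 43/3) - 1582 = -37/3 - 1582 = -4783/3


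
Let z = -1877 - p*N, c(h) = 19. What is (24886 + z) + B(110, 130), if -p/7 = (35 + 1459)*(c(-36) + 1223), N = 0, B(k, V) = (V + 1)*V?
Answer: 40039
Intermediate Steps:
B(k, V) = V*(1 + V) (B(k, V) = (1 + V)*V = V*(1 + V))
p = -12988836 (p = -7*(35 + 1459)*(19 + 1223) = -10458*1242 = -7*1855548 = -12988836)
z = -1877 (z = -1877 - (-12988836)*0 = -1877 - 1*0 = -1877 + 0 = -1877)
(24886 + z) + B(110, 130) = (24886 - 1877) + 130*(1 + 130) = 23009 + 130*131 = 23009 + 17030 = 40039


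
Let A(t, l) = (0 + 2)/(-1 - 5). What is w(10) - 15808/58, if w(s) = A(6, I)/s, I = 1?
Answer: -237149/870 ≈ -272.58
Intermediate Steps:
A(t, l) = -⅓ (A(t, l) = 2/(-6) = 2*(-⅙) = -⅓)
w(s) = -1/(3*s)
w(10) - 15808/58 = -⅓/10 - 15808/58 = -⅓*⅒ - 15808/58 = -1/30 - 152*52/29 = -1/30 - 7904/29 = -237149/870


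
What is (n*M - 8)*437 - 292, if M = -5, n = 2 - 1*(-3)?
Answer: -14713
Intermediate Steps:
n = 5 (n = 2 + 3 = 5)
(n*M - 8)*437 - 292 = (5*(-5) - 8)*437 - 292 = (-25 - 8)*437 - 292 = -33*437 - 292 = -14421 - 292 = -14713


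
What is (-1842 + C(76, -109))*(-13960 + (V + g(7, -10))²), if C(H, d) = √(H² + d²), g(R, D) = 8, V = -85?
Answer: 14793102 - 8031*√17657 ≈ 1.3726e+7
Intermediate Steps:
(-1842 + C(76, -109))*(-13960 + (V + g(7, -10))²) = (-1842 + √(76² + (-109)²))*(-13960 + (-85 + 8)²) = (-1842 + √(5776 + 11881))*(-13960 + (-77)²) = (-1842 + √17657)*(-13960 + 5929) = (-1842 + √17657)*(-8031) = 14793102 - 8031*√17657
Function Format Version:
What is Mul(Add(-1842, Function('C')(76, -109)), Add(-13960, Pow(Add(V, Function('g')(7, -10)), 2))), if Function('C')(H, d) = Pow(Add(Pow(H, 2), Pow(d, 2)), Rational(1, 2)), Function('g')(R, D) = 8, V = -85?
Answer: Add(14793102, Mul(-8031, Pow(17657, Rational(1, 2)))) ≈ 1.3726e+7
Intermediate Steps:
Mul(Add(-1842, Function('C')(76, -109)), Add(-13960, Pow(Add(V, Function('g')(7, -10)), 2))) = Mul(Add(-1842, Pow(Add(Pow(76, 2), Pow(-109, 2)), Rational(1, 2))), Add(-13960, Pow(Add(-85, 8), 2))) = Mul(Add(-1842, Pow(Add(5776, 11881), Rational(1, 2))), Add(-13960, Pow(-77, 2))) = Mul(Add(-1842, Pow(17657, Rational(1, 2))), Add(-13960, 5929)) = Mul(Add(-1842, Pow(17657, Rational(1, 2))), -8031) = Add(14793102, Mul(-8031, Pow(17657, Rational(1, 2))))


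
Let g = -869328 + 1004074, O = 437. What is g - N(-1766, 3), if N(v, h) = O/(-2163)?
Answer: 291456035/2163 ≈ 1.3475e+5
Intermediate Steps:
N(v, h) = -437/2163 (N(v, h) = 437/(-2163) = 437*(-1/2163) = -437/2163)
g = 134746
g - N(-1766, 3) = 134746 - 1*(-437/2163) = 134746 + 437/2163 = 291456035/2163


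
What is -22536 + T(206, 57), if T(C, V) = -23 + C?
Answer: -22353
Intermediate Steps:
-22536 + T(206, 57) = -22536 + (-23 + 206) = -22536 + 183 = -22353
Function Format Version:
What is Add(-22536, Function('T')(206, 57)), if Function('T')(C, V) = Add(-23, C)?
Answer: -22353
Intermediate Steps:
Add(-22536, Function('T')(206, 57)) = Add(-22536, Add(-23, 206)) = Add(-22536, 183) = -22353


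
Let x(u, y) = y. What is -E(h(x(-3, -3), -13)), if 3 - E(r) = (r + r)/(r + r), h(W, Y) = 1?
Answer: -2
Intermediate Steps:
E(r) = 2 (E(r) = 3 - (r + r)/(r + r) = 3 - 2*r/(2*r) = 3 - 2*r*1/(2*r) = 3 - 1*1 = 3 - 1 = 2)
-E(h(x(-3, -3), -13)) = -1*2 = -2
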